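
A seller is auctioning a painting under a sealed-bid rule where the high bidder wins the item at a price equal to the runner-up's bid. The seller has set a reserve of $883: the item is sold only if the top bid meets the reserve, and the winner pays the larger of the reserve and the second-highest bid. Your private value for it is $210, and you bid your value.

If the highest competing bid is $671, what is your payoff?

Your bid $210 is below the highest competing bid $671, so you lose. Payoff $0.

$0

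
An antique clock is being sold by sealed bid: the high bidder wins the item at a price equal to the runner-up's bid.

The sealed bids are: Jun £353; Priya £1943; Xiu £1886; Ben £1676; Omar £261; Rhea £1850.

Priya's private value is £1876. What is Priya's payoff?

Highest bid: Priya at £1943, so Priya wins.
Second-highest bid: Xiu at £1886 — that is the price the winner pays.
Priya's payoff = value − price = £1876 − £1886 = −£10.

−£10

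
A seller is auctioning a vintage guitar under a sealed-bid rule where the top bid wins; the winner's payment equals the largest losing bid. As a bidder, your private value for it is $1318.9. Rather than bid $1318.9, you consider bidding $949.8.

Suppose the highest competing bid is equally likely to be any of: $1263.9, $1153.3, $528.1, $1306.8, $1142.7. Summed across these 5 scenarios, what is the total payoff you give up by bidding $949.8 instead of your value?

$408.9

The deviation costs you only when the competing bid falls strictly between $949.8 and $1318.9; elsewhere both bids give the same outcome.
$1263.9: truthful payoff $55, deviation payoff $0 → loss $55.
$1153.3: truthful payoff $165.6, deviation payoff $0 → loss $165.6.
$528.1: outcomes coincide → loss $0.
$1306.8: truthful payoff $12.1, deviation payoff $0 → loss $12.1.
$1142.7: truthful payoff $176.2, deviation payoff $0 → loss $176.2.
Total loss = $55 + $165.6 + $12.1 + $176.2 = $408.9.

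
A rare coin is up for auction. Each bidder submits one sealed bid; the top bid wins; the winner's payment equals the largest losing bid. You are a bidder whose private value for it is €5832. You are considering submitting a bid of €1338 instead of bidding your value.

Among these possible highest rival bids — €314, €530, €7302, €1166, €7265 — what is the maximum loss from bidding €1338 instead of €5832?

€314: same outcome either way → loss €0.
€530: same outcome either way → loss €0.
€7302: same outcome either way → loss €0.
€1166: same outcome either way → loss €0.
€7265: same outcome either way → loss €0.
Maximum loss: €0.

€0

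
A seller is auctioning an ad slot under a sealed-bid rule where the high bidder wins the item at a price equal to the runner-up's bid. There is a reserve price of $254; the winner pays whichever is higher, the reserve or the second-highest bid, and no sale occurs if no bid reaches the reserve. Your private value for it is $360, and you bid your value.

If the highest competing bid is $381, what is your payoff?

Your bid $360 is below the highest competing bid $381, so you lose. Payoff $0.

$0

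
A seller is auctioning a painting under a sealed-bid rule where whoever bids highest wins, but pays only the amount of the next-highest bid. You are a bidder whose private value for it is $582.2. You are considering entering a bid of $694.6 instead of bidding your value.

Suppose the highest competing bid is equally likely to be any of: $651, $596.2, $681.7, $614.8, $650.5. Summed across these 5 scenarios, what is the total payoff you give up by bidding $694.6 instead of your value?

$283.2

The deviation costs you only when the competing bid falls strictly between $582.2 and $694.6; elsewhere both bids give the same outcome.
$651: truthful payoff $0, deviation payoff −$68.8 → loss $68.8.
$596.2: truthful payoff $0, deviation payoff −$14 → loss $14.
$681.7: truthful payoff $0, deviation payoff −$99.5 → loss $99.5.
$614.8: truthful payoff $0, deviation payoff −$32.6 → loss $32.6.
$650.5: truthful payoff $0, deviation payoff −$68.3 → loss $68.3.
Total loss = $68.8 + $14 + $99.5 + $32.6 + $68.3 = $283.2.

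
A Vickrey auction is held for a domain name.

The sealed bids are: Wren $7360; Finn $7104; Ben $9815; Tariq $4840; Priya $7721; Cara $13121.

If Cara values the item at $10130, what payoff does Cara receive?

Highest bid: Cara at $13121, so Cara wins.
Second-highest bid: Ben at $9815 — that is the price the winner pays.
Cara's payoff = value − price = $10130 − $9815 = $315.

$315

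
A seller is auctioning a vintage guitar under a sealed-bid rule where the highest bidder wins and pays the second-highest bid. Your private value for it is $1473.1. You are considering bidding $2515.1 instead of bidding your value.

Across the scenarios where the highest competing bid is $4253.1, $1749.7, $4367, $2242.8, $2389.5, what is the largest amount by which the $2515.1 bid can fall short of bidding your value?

$4253.1: same outcome either way → loss $0.
$1749.7: truthful gives $0, deviation gives −$276.6 → loss $276.6.
$4367: same outcome either way → loss $0.
$2242.8: truthful gives $0, deviation gives −$769.7 → loss $769.7.
$2389.5: truthful gives $0, deviation gives −$916.4 → loss $916.4.
Maximum loss: $916.4.

$916.4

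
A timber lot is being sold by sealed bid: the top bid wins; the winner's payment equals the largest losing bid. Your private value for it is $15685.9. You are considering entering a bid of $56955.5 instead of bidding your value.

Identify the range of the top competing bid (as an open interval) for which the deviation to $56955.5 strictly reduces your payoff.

If the competing bid is below $15685.9, both bids win at the same price — no difference.
If it is above $56955.5, both bids lose — no difference.
If it lies strictly between $15685.9 and $56955.5, bidding your value loses (payoff 0) while bidding $56955.5 wins at a price above your value (payoff negative).
So the deviation strictly hurts on the open interval ($15685.9, $56955.5).
Because the price is fixed by the runner-up's bid, deviating from your value can only change a good outcome into a bad one — never the reverse.

($15685.9, $56955.5)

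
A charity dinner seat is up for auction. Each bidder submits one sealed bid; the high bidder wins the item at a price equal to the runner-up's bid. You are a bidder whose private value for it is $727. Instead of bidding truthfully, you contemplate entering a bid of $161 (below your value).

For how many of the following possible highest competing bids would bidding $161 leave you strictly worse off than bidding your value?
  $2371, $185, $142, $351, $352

3

The deviation hurts exactly when the highest competing bid lies strictly between $161 and $727 — underbidding then forfeits a profitable win.
$2371: above both → same outcome either way.
$185: inside the interval → strictly worse (loss $542).
$142: below both → same outcome either way.
$351: inside the interval → strictly worse (loss $376).
$352: inside the interval → strictly worse (loss $375).
Count: 3.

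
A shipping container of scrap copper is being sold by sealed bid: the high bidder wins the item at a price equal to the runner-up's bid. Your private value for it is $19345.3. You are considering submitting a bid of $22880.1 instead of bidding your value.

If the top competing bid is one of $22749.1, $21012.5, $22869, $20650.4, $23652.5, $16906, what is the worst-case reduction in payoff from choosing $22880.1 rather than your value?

$22749.1: truthful gives $0, deviation gives −$3403.8 → loss $3403.8.
$21012.5: truthful gives $0, deviation gives −$1667.2 → loss $1667.2.
$22869: truthful gives $0, deviation gives −$3523.7 → loss $3523.7.
$20650.4: truthful gives $0, deviation gives −$1305.1 → loss $1305.1.
$23652.5: same outcome either way → loss $0.
$16906: same outcome either way → loss $0.
Maximum loss: $3523.7.

$3523.7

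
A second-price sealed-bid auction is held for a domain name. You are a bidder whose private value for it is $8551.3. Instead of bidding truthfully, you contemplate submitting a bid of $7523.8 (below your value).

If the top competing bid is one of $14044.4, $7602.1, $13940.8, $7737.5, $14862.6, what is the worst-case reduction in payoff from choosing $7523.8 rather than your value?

$14044.4: same outcome either way → loss $0.
$7602.1: truthful gives $949.2, deviation gives $0 → loss $949.2.
$13940.8: same outcome either way → loss $0.
$7737.5: truthful gives $813.8, deviation gives $0 → loss $813.8.
$14862.6: same outcome either way → loss $0.
Maximum loss: $949.2.

$949.2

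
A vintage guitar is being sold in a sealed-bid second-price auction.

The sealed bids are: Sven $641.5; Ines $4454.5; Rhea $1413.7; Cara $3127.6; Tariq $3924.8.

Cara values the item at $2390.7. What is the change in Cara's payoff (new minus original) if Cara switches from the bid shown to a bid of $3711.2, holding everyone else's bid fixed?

The highest bid among the other bidders is $4454.5; Cara's bid doesn't change that.
Original bid $3127.6: Cara is not highest (top rival bid is $4454.5); payoff $0.
Alternative bid $3711.2: Cara is not highest (top rival bid is $4454.5); payoff $0.
Change in payoff = $0 − ($0) = $0.

$0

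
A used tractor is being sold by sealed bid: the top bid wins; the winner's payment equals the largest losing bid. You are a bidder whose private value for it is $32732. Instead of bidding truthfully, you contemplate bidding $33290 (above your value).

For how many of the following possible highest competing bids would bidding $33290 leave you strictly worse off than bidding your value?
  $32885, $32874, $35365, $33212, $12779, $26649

The deviation hurts exactly when the highest competing bid lies strictly between $32732 and $33290 — overbidding then wins at a price above your value.
$32885: inside the interval → strictly worse (loss $153).
$32874: inside the interval → strictly worse (loss $142).
$35365: above both → same outcome either way.
$33212: inside the interval → strictly worse (loss $480).
$12779: below both → same outcome either way.
$26649: below both → same outcome either way.
Count: 3.

3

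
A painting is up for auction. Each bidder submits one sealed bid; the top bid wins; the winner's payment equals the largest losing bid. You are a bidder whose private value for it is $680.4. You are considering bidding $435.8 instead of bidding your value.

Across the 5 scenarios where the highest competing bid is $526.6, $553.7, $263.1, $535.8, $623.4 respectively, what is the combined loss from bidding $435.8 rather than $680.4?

The deviation costs you only when the competing bid falls strictly between $435.8 and $680.4; elsewhere both bids give the same outcome.
$526.6: truthful payoff $153.8, deviation payoff $0 → loss $153.8.
$553.7: truthful payoff $126.7, deviation payoff $0 → loss $126.7.
$263.1: outcomes coincide → loss $0.
$535.8: truthful payoff $144.6, deviation payoff $0 → loss $144.6.
$623.4: truthful payoff $57, deviation payoff $0 → loss $57.
Total loss = $153.8 + $126.7 + $144.6 + $57 = $482.1.
Truthful bidding weakly dominates here: raising your bid can only win items priced above your value, and lowering it can only forfeit items priced below.

$482.1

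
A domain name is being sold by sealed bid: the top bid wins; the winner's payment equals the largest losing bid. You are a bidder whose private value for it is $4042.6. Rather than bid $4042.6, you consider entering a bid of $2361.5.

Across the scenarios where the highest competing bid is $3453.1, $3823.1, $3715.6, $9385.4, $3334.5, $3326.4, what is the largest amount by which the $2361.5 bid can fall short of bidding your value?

$716.2

$3453.1: truthful gives $589.5, deviation gives $0 → loss $589.5.
$3823.1: truthful gives $219.5, deviation gives $0 → loss $219.5.
$3715.6: truthful gives $327, deviation gives $0 → loss $327.
$9385.4: same outcome either way → loss $0.
$3334.5: truthful gives $708.1, deviation gives $0 → loss $708.1.
$3326.4: truthful gives $716.2, deviation gives $0 → loss $716.2.
Maximum loss: $716.2.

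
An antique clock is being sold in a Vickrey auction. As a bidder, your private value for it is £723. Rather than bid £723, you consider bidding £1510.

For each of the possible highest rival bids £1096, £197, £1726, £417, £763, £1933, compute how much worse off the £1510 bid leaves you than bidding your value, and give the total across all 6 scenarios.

The deviation costs you only when the competing bid falls strictly between £723 and £1510; elsewhere both bids give the same outcome.
£1096: truthful payoff £0, deviation payoff −£373 → loss £373.
£197: outcomes coincide → loss £0.
£1726: outcomes coincide → loss £0.
£417: outcomes coincide → loss £0.
£763: truthful payoff £0, deviation payoff −£40 → loss £40.
£1933: outcomes coincide → loss £0.
Total loss = £373 + £40 = £413.

£413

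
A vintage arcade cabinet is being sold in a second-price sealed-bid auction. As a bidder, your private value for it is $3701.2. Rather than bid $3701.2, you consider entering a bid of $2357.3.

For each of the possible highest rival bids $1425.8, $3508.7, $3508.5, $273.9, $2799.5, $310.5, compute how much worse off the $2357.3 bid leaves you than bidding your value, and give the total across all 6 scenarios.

The deviation costs you only when the competing bid falls strictly between $2357.3 and $3701.2; elsewhere both bids give the same outcome.
$1425.8: outcomes coincide → loss $0.
$3508.7: truthful payoff $192.5, deviation payoff $0 → loss $192.5.
$3508.5: truthful payoff $192.7, deviation payoff $0 → loss $192.7.
$273.9: outcomes coincide → loss $0.
$2799.5: truthful payoff $901.7, deviation payoff $0 → loss $901.7.
$310.5: outcomes coincide → loss $0.
Total loss = $192.5 + $192.7 + $901.7 = $1286.9.

$1286.9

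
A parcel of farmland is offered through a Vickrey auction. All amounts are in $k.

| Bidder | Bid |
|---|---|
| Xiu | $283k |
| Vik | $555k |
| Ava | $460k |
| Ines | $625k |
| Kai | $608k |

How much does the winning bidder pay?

$608k

Highest bid: Ines at $625k, so Ines wins.
Second-highest bid: Kai at $608k — that is the price the winner pays.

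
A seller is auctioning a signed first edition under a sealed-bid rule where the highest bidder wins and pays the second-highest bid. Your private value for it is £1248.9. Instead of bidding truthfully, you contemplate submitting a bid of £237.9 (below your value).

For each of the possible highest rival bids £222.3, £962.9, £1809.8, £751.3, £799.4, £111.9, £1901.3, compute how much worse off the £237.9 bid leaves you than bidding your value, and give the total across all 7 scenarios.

£1233.1

The deviation costs you only when the competing bid falls strictly between £237.9 and £1248.9; elsewhere both bids give the same outcome.
£222.3: outcomes coincide → loss £0.
£962.9: truthful payoff £286, deviation payoff £0 → loss £286.
£1809.8: outcomes coincide → loss £0.
£751.3: truthful payoff £497.6, deviation payoff £0 → loss £497.6.
£799.4: truthful payoff £449.5, deviation payoff £0 → loss £449.5.
£111.9: outcomes coincide → loss £0.
£1901.3: outcomes coincide → loss £0.
Total loss = £286 + £497.6 + £449.5 = £1233.1.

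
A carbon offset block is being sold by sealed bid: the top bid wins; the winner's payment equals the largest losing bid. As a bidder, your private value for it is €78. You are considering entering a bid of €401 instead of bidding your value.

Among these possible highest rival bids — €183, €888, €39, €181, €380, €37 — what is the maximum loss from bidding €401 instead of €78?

€183: truthful gives €0, deviation gives −€105 → loss €105.
€888: same outcome either way → loss €0.
€39: same outcome either way → loss €0.
€181: truthful gives €0, deviation gives −€103 → loss €103.
€380: truthful gives €0, deviation gives −€302 → loss €302.
€37: same outcome either way → loss €0.
Maximum loss: €302.

€302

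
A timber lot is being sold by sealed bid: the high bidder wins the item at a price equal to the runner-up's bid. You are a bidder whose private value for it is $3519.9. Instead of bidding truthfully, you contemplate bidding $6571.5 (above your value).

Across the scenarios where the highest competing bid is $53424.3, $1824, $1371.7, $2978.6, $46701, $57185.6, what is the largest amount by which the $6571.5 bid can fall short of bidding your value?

$0

$53424.3: same outcome either way → loss $0.
$1824: same outcome either way → loss $0.
$1371.7: same outcome either way → loss $0.
$2978.6: same outcome either way → loss $0.
$46701: same outcome either way → loss $0.
$57185.6: same outcome either way → loss $0.
Maximum loss: $0.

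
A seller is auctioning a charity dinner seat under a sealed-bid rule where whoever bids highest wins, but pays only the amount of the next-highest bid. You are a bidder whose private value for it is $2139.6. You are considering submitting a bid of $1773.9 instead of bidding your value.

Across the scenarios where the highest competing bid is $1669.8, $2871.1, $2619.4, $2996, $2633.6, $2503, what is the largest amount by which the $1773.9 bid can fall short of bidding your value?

$1669.8: same outcome either way → loss $0.
$2871.1: same outcome either way → loss $0.
$2619.4: same outcome either way → loss $0.
$2996: same outcome either way → loss $0.
$2633.6: same outcome either way → loss $0.
$2503: same outcome either way → loss $0.
Maximum loss: $0.

$0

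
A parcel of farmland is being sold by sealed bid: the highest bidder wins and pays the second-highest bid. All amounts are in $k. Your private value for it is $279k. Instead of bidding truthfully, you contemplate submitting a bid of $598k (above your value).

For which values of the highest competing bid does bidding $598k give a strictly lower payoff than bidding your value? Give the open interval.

If the competing bid is below $279k, both bids win at the same price — no difference.
If it is above $598k, both bids lose — no difference.
If it lies strictly between $279k and $598k, bidding your value loses (payoff 0) while bidding $598k wins at a price above your value (payoff negative).
So the deviation strictly hurts on the open interval ($279k, $598k).

($279k, $598k)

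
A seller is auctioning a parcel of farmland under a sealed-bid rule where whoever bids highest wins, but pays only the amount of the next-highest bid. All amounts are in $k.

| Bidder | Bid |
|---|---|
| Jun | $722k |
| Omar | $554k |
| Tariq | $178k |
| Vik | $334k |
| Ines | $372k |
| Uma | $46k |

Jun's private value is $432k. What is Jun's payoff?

Highest bid: Jun at $722k, so Jun wins.
Second-highest bid: Omar at $554k — that is the price the winner pays.
Jun's payoff = value − price = $432k − $554k = −$122k.

−$122k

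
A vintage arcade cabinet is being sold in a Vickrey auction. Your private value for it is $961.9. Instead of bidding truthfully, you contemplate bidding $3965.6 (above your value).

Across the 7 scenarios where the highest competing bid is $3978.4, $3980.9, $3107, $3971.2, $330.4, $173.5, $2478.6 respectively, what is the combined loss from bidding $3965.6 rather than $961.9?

$3661.8

The deviation costs you only when the competing bid falls strictly between $961.9 and $3965.6; elsewhere both bids give the same outcome.
$3978.4: outcomes coincide → loss $0.
$3980.9: outcomes coincide → loss $0.
$3107: truthful payoff $0, deviation payoff −$2145.1 → loss $2145.1.
$3971.2: outcomes coincide → loss $0.
$330.4: outcomes coincide → loss $0.
$173.5: outcomes coincide → loss $0.
$2478.6: truthful payoff $0, deviation payoff −$1516.7 → loss $1516.7.
Total loss = $2145.1 + $1516.7 = $3661.8.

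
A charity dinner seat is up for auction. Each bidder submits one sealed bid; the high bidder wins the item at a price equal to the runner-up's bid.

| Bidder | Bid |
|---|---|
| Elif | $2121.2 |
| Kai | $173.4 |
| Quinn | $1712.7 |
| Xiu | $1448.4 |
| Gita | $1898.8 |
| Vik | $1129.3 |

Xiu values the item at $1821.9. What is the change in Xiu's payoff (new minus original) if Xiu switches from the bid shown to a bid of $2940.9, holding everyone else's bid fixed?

The highest bid among the other bidders is $2121.2; Xiu's bid doesn't change that.
Original bid $1448.4: Xiu is not highest (top rival bid is $2121.2); payoff $0.
Alternative bid $2940.9: Xiu is highest, pays the top rival bid $2121.2; payoff $1821.9 − $2121.2 = −$299.3.
Change in payoff = −$299.3 − ($0) = −$299.3.

−$299.3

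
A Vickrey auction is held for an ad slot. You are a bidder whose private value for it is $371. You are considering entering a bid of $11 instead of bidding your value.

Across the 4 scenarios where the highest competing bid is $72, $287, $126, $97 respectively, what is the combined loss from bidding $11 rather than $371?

$902

The deviation costs you only when the competing bid falls strictly between $11 and $371; elsewhere both bids give the same outcome.
$72: truthful payoff $299, deviation payoff $0 → loss $299.
$287: truthful payoff $84, deviation payoff $0 → loss $84.
$126: truthful payoff $245, deviation payoff $0 → loss $245.
$97: truthful payoff $274, deviation payoff $0 → loss $274.
Total loss = $299 + $84 + $245 + $274 = $902.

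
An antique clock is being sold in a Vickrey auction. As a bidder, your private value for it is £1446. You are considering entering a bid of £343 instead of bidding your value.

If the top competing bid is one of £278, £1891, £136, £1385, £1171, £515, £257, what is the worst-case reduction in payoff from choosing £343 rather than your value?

£278: same outcome either way → loss £0.
£1891: same outcome either way → loss £0.
£136: same outcome either way → loss £0.
£1385: truthful gives £61, deviation gives £0 → loss £61.
£1171: truthful gives £275, deviation gives £0 → loss £275.
£515: truthful gives £931, deviation gives £0 → loss £931.
£257: same outcome either way → loss £0.
Maximum loss: £931.

£931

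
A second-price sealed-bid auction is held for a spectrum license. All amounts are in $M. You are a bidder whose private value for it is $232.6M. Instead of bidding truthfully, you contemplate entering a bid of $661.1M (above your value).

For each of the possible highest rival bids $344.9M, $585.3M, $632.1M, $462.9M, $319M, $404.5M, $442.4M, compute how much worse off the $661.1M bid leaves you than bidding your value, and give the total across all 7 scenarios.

$1562.9M

The deviation costs you only when the competing bid falls strictly between $232.6M and $661.1M; elsewhere both bids give the same outcome.
$344.9M: truthful payoff $0M, deviation payoff −$112.3M → loss $112.3M.
$585.3M: truthful payoff $0M, deviation payoff −$352.7M → loss $352.7M.
$632.1M: truthful payoff $0M, deviation payoff −$399.5M → loss $399.5M.
$462.9M: truthful payoff $0M, deviation payoff −$230.3M → loss $230.3M.
$319M: truthful payoff $0M, deviation payoff −$86.4M → loss $86.4M.
$404.5M: truthful payoff $0M, deviation payoff −$171.9M → loss $171.9M.
$442.4M: truthful payoff $0M, deviation payoff −$209.8M → loss $209.8M.
Total loss = $112.3M + $352.7M + $399.5M + $230.3M + $86.4M + $171.9M + $209.8M = $1562.9M.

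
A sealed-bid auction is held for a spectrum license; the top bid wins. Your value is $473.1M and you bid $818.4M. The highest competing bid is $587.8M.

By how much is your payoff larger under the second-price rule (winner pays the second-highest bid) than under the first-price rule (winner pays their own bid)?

You have the highest bid, so you win under either rule.
Second-price: pay $587.8M → payoff −$114.7M.
First-price: pay your own bid $818.4M → payoff −$345.3M.
Difference = −$114.7M − (−$345.3M) = $230.6M.

$230.6M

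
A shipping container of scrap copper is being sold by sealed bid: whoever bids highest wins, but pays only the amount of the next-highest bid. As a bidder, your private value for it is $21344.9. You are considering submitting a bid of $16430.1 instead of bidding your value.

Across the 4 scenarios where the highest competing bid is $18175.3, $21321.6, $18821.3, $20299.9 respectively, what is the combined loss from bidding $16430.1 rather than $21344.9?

$6761.5

The deviation costs you only when the competing bid falls strictly between $16430.1 and $21344.9; elsewhere both bids give the same outcome.
$18175.3: truthful payoff $3169.6, deviation payoff $0 → loss $3169.6.
$21321.6: truthful payoff $23.3, deviation payoff $0 → loss $23.3.
$18821.3: truthful payoff $2523.6, deviation payoff $0 → loss $2523.6.
$20299.9: truthful payoff $1045, deviation payoff $0 → loss $1045.
Total loss = $3169.6 + $23.3 + $2523.6 + $1045 = $6761.5.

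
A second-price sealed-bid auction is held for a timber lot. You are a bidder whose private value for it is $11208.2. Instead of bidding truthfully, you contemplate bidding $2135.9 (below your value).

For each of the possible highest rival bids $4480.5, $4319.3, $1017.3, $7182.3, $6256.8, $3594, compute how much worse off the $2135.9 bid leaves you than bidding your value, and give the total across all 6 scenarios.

The deviation costs you only when the competing bid falls strictly between $2135.9 and $11208.2; elsewhere both bids give the same outcome.
$4480.5: truthful payoff $6727.7, deviation payoff $0 → loss $6727.7.
$4319.3: truthful payoff $6888.9, deviation payoff $0 → loss $6888.9.
$1017.3: outcomes coincide → loss $0.
$7182.3: truthful payoff $4025.9, deviation payoff $0 → loss $4025.9.
$6256.8: truthful payoff $4951.4, deviation payoff $0 → loss $4951.4.
$3594: truthful payoff $7614.2, deviation payoff $0 → loss $7614.2.
Total loss = $6727.7 + $6888.9 + $4025.9 + $4951.4 + $7614.2 = $30208.1.
Because the price is fixed by the runner-up's bid, deviating from your value can only change a good outcome into a bad one — never the reverse.

$30208.1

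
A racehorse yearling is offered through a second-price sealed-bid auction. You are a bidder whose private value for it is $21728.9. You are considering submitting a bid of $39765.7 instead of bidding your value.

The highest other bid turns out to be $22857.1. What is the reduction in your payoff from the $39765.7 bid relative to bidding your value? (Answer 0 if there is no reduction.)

$1128.2

Bidding your value $21728.9: you lose (since $21728.9 < $22857.1). Payoff $0.
Bidding $39765.7: you win and pay $22857.1. Payoff $21728.9 − $22857.1 = −$1128.2.
The competing bid $22857.1 lies between your value and your inflated bid, so overbidding wins an item priced above your value.
Loss from deviating = $0 − (−$1128.2) = $1128.2.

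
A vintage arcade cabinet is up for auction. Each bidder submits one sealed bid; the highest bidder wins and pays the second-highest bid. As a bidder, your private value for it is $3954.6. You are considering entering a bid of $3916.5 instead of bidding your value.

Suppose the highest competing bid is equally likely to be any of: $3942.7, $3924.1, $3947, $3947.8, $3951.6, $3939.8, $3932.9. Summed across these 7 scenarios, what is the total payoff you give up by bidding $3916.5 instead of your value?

The deviation costs you only when the competing bid falls strictly between $3916.5 and $3954.6; elsewhere both bids give the same outcome.
$3942.7: truthful payoff $11.9, deviation payoff $0 → loss $11.9.
$3924.1: truthful payoff $30.5, deviation payoff $0 → loss $30.5.
$3947: truthful payoff $7.6, deviation payoff $0 → loss $7.6.
$3947.8: truthful payoff $6.8, deviation payoff $0 → loss $6.8.
$3951.6: truthful payoff $3, deviation payoff $0 → loss $3.
$3939.8: truthful payoff $14.8, deviation payoff $0 → loss $14.8.
$3932.9: truthful payoff $21.7, deviation payoff $0 → loss $21.7.
Total loss = $11.9 + $30.5 + $7.6 + $6.8 + $3 + $14.8 + $21.7 = $96.3.
In a second-price auction your bid sets only whether you win, not what you pay, so bidding your true value is weakly dominant.

$96.3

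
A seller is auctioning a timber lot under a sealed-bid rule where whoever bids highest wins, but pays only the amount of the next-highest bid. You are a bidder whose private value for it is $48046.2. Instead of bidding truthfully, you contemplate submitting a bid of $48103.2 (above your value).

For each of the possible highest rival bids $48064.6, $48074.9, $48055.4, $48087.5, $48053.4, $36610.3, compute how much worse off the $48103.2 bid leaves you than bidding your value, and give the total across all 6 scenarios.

The deviation costs you only when the competing bid falls strictly between $48046.2 and $48103.2; elsewhere both bids give the same outcome.
$48064.6: truthful payoff $0, deviation payoff −$18.4 → loss $18.4.
$48074.9: truthful payoff $0, deviation payoff −$28.7 → loss $28.7.
$48055.4: truthful payoff $0, deviation payoff −$9.2 → loss $9.2.
$48087.5: truthful payoff $0, deviation payoff −$41.3 → loss $41.3.
$48053.4: truthful payoff $0, deviation payoff −$7.2 → loss $7.2.
$36610.3: outcomes coincide → loss $0.
Total loss = $18.4 + $28.7 + $9.2 + $41.3 + $7.2 = $104.8.
Because the price is fixed by the runner-up's bid, deviating from your value can only change a good outcome into a bad one — never the reverse.

$104.8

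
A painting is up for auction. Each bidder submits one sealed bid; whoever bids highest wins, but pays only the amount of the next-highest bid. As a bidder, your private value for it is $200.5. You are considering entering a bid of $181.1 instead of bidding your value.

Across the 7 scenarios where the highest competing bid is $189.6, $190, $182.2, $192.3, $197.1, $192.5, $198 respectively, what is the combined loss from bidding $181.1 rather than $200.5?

$61.8

The deviation costs you only when the competing bid falls strictly between $181.1 and $200.5; elsewhere both bids give the same outcome.
$189.6: truthful payoff $10.9, deviation payoff $0 → loss $10.9.
$190: truthful payoff $10.5, deviation payoff $0 → loss $10.5.
$182.2: truthful payoff $18.3, deviation payoff $0 → loss $18.3.
$192.3: truthful payoff $8.2, deviation payoff $0 → loss $8.2.
$197.1: truthful payoff $3.4, deviation payoff $0 → loss $3.4.
$192.5: truthful payoff $8, deviation payoff $0 → loss $8.
$198: truthful payoff $2.5, deviation payoff $0 → loss $2.5.
Total loss = $10.9 + $10.5 + $18.3 + $8.2 + $3.4 + $8 + $2.5 = $61.8.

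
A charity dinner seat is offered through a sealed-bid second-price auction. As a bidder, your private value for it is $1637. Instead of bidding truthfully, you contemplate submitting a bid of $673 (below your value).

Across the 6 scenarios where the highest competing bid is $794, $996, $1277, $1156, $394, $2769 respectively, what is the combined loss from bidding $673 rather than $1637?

The deviation costs you only when the competing bid falls strictly between $673 and $1637; elsewhere both bids give the same outcome.
$794: truthful payoff $843, deviation payoff $0 → loss $843.
$996: truthful payoff $641, deviation payoff $0 → loss $641.
$1277: truthful payoff $360, deviation payoff $0 → loss $360.
$1156: truthful payoff $481, deviation payoff $0 → loss $481.
$394: outcomes coincide → loss $0.
$2769: outcomes coincide → loss $0.
Total loss = $843 + $641 + $360 + $481 = $2325.

$2325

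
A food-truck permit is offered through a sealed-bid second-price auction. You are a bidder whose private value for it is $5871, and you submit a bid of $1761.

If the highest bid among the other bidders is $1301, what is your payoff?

$4570

Your bid $1761 exceeds the highest competing bid $1301, so you win.
In a second-price auction the winner pays the second-highest bid, $1301.
Payoff = value − price = $5871 − $1301 = $4570.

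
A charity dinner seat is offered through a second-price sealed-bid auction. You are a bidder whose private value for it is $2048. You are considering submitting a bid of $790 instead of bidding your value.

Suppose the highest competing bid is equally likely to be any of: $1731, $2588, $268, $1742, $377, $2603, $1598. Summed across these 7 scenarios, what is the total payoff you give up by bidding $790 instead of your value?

$1073

The deviation costs you only when the competing bid falls strictly between $790 and $2048; elsewhere both bids give the same outcome.
$1731: truthful payoff $317, deviation payoff $0 → loss $317.
$2588: outcomes coincide → loss $0.
$268: outcomes coincide → loss $0.
$1742: truthful payoff $306, deviation payoff $0 → loss $306.
$377: outcomes coincide → loss $0.
$2603: outcomes coincide → loss $0.
$1598: truthful payoff $450, deviation payoff $0 → loss $450.
Total loss = $317 + $306 + $450 = $1073.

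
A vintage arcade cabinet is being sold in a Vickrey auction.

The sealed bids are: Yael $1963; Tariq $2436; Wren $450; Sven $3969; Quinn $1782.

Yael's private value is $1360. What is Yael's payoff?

$0

Highest bid: Sven at $3969, so Sven wins.
Second-highest bid: Tariq at $2436 — that is the price the winner pays.
Yael did not win, so Yael pays nothing and receives nothing: payoff $0.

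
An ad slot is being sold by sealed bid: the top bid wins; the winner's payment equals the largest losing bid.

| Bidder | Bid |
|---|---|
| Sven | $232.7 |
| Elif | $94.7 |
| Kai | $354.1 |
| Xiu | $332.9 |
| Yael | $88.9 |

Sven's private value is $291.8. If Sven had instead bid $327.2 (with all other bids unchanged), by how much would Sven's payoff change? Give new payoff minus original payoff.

The highest bid among the other bidders is $354.1; Sven's bid doesn't change that.
Original bid $232.7: Sven is not highest (top rival bid is $354.1); payoff $0.
Alternative bid $327.2: Sven is not highest (top rival bid is $354.1); payoff $0.
Change in payoff = $0 − ($0) = $0.

$0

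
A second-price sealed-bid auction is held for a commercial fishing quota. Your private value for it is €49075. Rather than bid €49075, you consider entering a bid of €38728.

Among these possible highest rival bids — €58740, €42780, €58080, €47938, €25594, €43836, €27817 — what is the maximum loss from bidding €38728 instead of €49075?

€58740: same outcome either way → loss €0.
€42780: truthful gives €6295, deviation gives €0 → loss €6295.
€58080: same outcome either way → loss €0.
€47938: truthful gives €1137, deviation gives €0 → loss €1137.
€25594: same outcome either way → loss €0.
€43836: truthful gives €5239, deviation gives €0 → loss €5239.
€27817: same outcome either way → loss €0.
Maximum loss: €6295.

€6295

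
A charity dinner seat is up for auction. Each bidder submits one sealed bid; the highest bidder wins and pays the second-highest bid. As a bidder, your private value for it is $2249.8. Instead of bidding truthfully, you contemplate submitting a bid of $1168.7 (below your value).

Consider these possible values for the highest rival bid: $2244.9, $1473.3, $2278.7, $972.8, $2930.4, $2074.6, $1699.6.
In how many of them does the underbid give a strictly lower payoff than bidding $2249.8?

The deviation hurts exactly when the highest competing bid lies strictly between $1168.7 and $2249.8 — underbidding then forfeits a profitable win.
$2244.9: inside the interval → strictly worse (loss $4.9).
$1473.3: inside the interval → strictly worse (loss $776.5).
$2278.7: above both → same outcome either way.
$972.8: below both → same outcome either way.
$2930.4: above both → same outcome either way.
$2074.6: inside the interval → strictly worse (loss $175.2).
$1699.6: inside the interval → strictly worse (loss $550.2).
Count: 4.

4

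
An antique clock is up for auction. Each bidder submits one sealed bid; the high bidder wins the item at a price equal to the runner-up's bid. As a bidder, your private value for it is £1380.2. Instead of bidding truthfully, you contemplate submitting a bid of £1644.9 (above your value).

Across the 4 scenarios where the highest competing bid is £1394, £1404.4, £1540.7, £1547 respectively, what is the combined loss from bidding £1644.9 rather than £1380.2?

£365.3

The deviation costs you only when the competing bid falls strictly between £1380.2 and £1644.9; elsewhere both bids give the same outcome.
£1394: truthful payoff £0, deviation payoff −£13.8 → loss £13.8.
£1404.4: truthful payoff £0, deviation payoff −£24.2 → loss £24.2.
£1540.7: truthful payoff £0, deviation payoff −£160.5 → loss £160.5.
£1547: truthful payoff £0, deviation payoff −£166.8 → loss £166.8.
Total loss = £13.8 + £24.2 + £160.5 + £166.8 = £365.3.
In a second-price auction your bid sets only whether you win, not what you pay, so bidding your true value is weakly dominant.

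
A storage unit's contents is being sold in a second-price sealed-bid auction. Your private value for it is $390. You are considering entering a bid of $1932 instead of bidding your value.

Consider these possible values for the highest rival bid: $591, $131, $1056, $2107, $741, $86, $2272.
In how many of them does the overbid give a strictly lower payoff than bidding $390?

3

The deviation hurts exactly when the highest competing bid lies strictly between $390 and $1932 — overbidding then wins at a price above your value.
$591: inside the interval → strictly worse (loss $201).
$131: below both → same outcome either way.
$1056: inside the interval → strictly worse (loss $666).
$2107: above both → same outcome either way.
$741: inside the interval → strictly worse (loss $351).
$86: below both → same outcome either way.
$2272: above both → same outcome either way.
Count: 3.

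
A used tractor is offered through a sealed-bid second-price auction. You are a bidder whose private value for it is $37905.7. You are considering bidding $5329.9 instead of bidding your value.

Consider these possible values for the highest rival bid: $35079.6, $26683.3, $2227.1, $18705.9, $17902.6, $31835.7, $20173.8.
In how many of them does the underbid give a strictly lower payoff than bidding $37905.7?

6

The deviation hurts exactly when the highest competing bid lies strictly between $5329.9 and $37905.7 — underbidding then forfeits a profitable win.
$35079.6: inside the interval → strictly worse (loss $2826.1).
$26683.3: inside the interval → strictly worse (loss $11222.4).
$2227.1: below both → same outcome either way.
$18705.9: inside the interval → strictly worse (loss $19199.8).
$17902.6: inside the interval → strictly worse (loss $20003.1).
$31835.7: inside the interval → strictly worse (loss $6070).
$20173.8: inside the interval → strictly worse (loss $17731.9).
Count: 6.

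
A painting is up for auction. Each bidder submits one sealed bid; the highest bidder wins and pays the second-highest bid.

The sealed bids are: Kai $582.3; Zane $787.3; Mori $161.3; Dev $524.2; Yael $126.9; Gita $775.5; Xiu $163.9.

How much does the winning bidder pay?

Highest bid: Zane at $787.3, so Zane wins.
Second-highest bid: Gita at $775.5 — that is the price the winner pays.

$775.5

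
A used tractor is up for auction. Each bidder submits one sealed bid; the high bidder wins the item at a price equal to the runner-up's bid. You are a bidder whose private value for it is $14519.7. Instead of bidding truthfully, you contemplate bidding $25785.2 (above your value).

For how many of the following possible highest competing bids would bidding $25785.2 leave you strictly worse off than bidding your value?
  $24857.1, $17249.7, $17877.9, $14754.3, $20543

The deviation hurts exactly when the highest competing bid lies strictly between $14519.7 and $25785.2 — overbidding then wins at a price above your value.
$24857.1: inside the interval → strictly worse (loss $10337.4).
$17249.7: inside the interval → strictly worse (loss $2730).
$17877.9: inside the interval → strictly worse (loss $3358.2).
$14754.3: inside the interval → strictly worse (loss $234.6).
$20543: inside the interval → strictly worse (loss $6023.3).
Count: 5.

5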